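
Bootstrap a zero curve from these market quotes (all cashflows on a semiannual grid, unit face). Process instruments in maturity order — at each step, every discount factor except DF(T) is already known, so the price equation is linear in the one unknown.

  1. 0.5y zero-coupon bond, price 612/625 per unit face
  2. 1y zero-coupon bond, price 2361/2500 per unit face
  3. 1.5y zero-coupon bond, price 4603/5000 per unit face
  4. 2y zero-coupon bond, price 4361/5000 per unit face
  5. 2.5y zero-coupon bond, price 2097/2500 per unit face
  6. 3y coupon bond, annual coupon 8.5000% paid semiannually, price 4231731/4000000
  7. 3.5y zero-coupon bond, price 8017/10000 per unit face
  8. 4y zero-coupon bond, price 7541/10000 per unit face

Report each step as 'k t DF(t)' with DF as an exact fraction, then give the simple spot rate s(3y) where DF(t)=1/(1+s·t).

1 1/2 612/625
2 1 2361/2500
3 3/2 4603/5000
4 2 4361/5000
5 5/2 2097/2500
6 3 8291/10000
7 7/2 8017/10000
8 4 7541/10000
s(3y) = (1/(8291/10000) − 1)/(3) = 1709/24873 ≈ 6.8709%

step 1 [0.5y] zero: DF = P = 612/625 ≈ 0.979200
step 2 [1y] zero: DF = P = 2361/2500 ≈ 0.944400
step 3 [1.5y] zero: DF = P = 4603/5000 ≈ 0.920600
step 4 [2y] zero: DF = P = 4361/5000 ≈ 0.872200
step 5 [2.5y] zero: DF = P = 2097/2500 ≈ 0.838800
step 6 [3y] bond c/2=17/400: DF=(4231731/4000000 − 17/400·(0.979200+0.944400+0.920600+0.872200+0.838800))/(1+17/400) = 8291/10000 ≈ 0.829100
step 7 [3.5y] zero: DF = P = 8017/10000 ≈ 0.801700
step 8 [4y] zero: DF = P = 7541/10000 ≈ 0.754100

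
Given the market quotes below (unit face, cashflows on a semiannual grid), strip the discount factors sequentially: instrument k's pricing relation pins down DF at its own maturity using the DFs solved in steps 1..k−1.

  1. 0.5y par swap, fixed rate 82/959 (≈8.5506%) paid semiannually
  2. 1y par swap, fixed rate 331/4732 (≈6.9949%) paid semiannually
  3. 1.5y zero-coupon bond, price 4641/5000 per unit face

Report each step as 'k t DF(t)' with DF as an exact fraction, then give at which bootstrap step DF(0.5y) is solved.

step 1 [0.5y] swap r/2=41/959: DF=(1 − 41/959·(0))/(1+41/959) = 959/1000 ≈ 0.959000
step 2 [1y] swap r/2=331/9464: DF=(1 − 331/9464·(0.959000))/(1+331/9464) = 4669/5000 ≈ 0.933800
step 3 [1.5y] zero: DF = P = 4641/5000 ≈ 0.928200

1 1/2 959/1000
2 1 4669/5000
3 3/2 4641/5000
DF(0.5y) is solved at step 1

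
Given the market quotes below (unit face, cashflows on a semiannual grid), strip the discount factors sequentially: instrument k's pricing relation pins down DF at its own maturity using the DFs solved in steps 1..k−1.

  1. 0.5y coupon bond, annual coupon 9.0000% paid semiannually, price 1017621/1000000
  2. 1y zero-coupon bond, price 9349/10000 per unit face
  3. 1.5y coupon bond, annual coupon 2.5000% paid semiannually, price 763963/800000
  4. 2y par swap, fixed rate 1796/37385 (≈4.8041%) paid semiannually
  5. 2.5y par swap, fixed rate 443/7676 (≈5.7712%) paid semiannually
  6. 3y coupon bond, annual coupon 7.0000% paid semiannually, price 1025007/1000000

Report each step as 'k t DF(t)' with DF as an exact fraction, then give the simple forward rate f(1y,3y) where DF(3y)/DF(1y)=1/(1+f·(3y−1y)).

step 1 [0.5y] bond c/2=9/200: DF=(1017621/1000000 − 9/200·(0))/(1+9/200) = 4869/5000 ≈ 0.973800
step 2 [1y] zero: DF = P = 9349/10000 ≈ 0.934900
step 3 [1.5y] bond c/2=1/80: DF=(763963/800000 − 1/80·(0.973800+0.934900))/(1+1/80) = 2299/2500 ≈ 0.919600
step 4 [2y] swap r/2=898/37385: DF=(1 − 898/37385·(0.973800+0.934900+0.919600))/(1+898/37385) = 4551/5000 ≈ 0.910200
step 5 [2.5y] swap r/2=443/15352: DF=(1 − 443/15352·(0.973800+0.934900+0.919600+0.910200))/(1+443/15352) = 8671/10000 ≈ 0.867100
step 6 [3y] bond c/2=7/200: DF=(1025007/1000000 − 7/200·(0.973800+0.934900+0.919600+0.910200+0.867100))/(1+7/200) = 4173/5000 ≈ 0.834600

1 1/2 4869/5000
2 1 9349/10000
3 3/2 2299/2500
4 2 4551/5000
5 5/2 8671/10000
6 3 4173/5000
f(1y,3y) = ((9349/10000)/(4173/5000) − 1)/(2) = 1003/16692 ≈ 6.0089%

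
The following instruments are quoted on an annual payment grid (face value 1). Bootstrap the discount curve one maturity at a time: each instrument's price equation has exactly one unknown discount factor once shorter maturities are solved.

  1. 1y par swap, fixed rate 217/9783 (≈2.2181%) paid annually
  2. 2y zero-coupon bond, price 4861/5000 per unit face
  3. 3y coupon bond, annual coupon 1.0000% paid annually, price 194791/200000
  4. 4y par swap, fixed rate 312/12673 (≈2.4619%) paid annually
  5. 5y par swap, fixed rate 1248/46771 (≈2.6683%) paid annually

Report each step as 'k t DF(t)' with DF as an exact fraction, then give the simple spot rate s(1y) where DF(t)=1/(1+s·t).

1 1 9783/10000
2 2 4861/5000
3 3 189/200
4 4 1133/1250
5 5 547/625
s(1y) = (1/(9783/10000) − 1)/(1) = 217/9783 ≈ 2.2181%

step 1 [1y] swap r/1=217/9783: DF=(1 − 217/9783·(0))/(1+217/9783) = 9783/10000 ≈ 0.978300
step 2 [2y] zero: DF = P = 4861/5000 ≈ 0.972200
step 3 [3y] bond c/1=1/100: DF=(194791/200000 − 1/100·(0.978300+0.972200))/(1+1/100) = 189/200 ≈ 0.945000
step 4 [4y] swap r/1=312/12673: DF=(1 − 312/12673·(0.978300+0.972200+0.945000))/(1+312/12673) = 1133/1250 ≈ 0.906400
step 5 [5y] swap r/1=1248/46771: DF=(1 − 1248/46771·(0.978300+0.972200+0.945000+0.906400))/(1+1248/46771) = 547/625 ≈ 0.875200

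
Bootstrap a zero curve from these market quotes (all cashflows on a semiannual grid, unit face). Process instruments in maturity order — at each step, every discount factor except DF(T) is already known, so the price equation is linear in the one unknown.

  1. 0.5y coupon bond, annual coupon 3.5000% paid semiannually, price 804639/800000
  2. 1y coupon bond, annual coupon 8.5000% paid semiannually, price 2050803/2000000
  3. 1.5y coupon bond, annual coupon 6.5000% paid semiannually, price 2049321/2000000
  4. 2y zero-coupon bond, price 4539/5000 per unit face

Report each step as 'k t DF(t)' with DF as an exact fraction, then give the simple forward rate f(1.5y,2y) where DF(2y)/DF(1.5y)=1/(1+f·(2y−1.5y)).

1 1/2 1977/2000
2 1 9433/10000
3 3/2 2329/2500
4 2 4539/5000
f(1.5y,2y) = ((2329/2500)/(4539/5000) − 1)/(1/2) = 14/267 ≈ 5.2434%

step 1 [0.5y] bond c/2=7/400: DF=(804639/800000 − 7/400·(0))/(1+7/400) = 1977/2000 ≈ 0.988500
step 2 [1y] bond c/2=17/400: DF=(2050803/2000000 − 17/400·(0.988500))/(1+17/400) = 9433/10000 ≈ 0.943300
step 3 [1.5y] bond c/2=13/400: DF=(2049321/2000000 − 13/400·(0.988500+0.943300))/(1+13/400) = 2329/2500 ≈ 0.931600
step 4 [2y] zero: DF = P = 4539/5000 ≈ 0.907800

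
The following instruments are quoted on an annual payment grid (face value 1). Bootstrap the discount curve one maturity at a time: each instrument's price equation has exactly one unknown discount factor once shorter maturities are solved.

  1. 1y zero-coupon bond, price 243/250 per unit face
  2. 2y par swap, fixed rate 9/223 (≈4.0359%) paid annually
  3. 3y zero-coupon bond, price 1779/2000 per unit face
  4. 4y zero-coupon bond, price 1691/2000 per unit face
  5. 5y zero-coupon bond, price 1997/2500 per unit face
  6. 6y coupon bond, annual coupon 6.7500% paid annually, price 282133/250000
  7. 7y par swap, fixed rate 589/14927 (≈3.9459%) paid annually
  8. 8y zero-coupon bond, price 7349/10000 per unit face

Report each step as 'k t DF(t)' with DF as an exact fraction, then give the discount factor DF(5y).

1 1 243/250
2 2 1847/2000
3 3 1779/2000
4 4 1691/2000
5 5 1997/2500
6 6 7771/10000
7 7 1911/2500
8 8 7349/10000
DF(5y) = 1997/2500 ≈ 0.798800

step 1 [1y] zero: DF = P = 243/250 ≈ 0.972000
step 2 [2y] swap r/1=9/223: DF=(1 − 9/223·(0.972000))/(1+9/223) = 1847/2000 ≈ 0.923500
step 3 [3y] zero: DF = P = 1779/2000 ≈ 0.889500
step 4 [4y] zero: DF = P = 1691/2000 ≈ 0.845500
step 5 [5y] zero: DF = P = 1997/2500 ≈ 0.798800
step 6 [6y] bond c/1=27/400: DF=(282133/250000 − 27/400·(0.972000+0.923500+0.889500+0.845500+0.798800))/(1+27/400) = 7771/10000 ≈ 0.777100
step 7 [7y] swap r/1=589/14927: DF=(1 − 589/14927·(0.972000+0.923500+0.889500+0.845500+0.798800+0.777100))/(1+589/14927) = 1911/2500 ≈ 0.764400
step 8 [8y] zero: DF = P = 7349/10000 ≈ 0.734900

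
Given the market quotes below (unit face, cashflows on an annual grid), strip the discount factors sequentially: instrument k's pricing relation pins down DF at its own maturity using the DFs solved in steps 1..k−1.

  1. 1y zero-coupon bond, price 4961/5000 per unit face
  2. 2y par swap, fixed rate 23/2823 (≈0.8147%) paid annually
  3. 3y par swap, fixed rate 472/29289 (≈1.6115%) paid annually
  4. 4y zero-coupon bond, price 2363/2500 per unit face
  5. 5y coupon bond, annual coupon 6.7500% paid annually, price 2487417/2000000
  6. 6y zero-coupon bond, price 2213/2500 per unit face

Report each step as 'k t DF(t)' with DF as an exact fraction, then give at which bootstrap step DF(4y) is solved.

step 1 [1y] zero: DF = P = 4961/5000 ≈ 0.992200
step 2 [2y] swap r/1=23/2823: DF=(1 − 23/2823·(0.992200))/(1+23/2823) = 9839/10000 ≈ 0.983900
step 3 [3y] swap r/1=472/29289: DF=(1 − 472/29289·(0.992200+0.983900))/(1+472/29289) = 1191/1250 ≈ 0.952800
step 4 [4y] zero: DF = P = 2363/2500 ≈ 0.945200
step 5 [5y] bond c/1=27/400: DF=(2487417/2000000 − 27/400·(0.992200+0.983900+0.952800+0.945200))/(1+27/400) = 9201/10000 ≈ 0.920100
step 6 [6y] zero: DF = P = 2213/2500 ≈ 0.885200

1 1 4961/5000
2 2 9839/10000
3 3 1191/1250
4 4 2363/2500
5 5 9201/10000
6 6 2213/2500
DF(4y) is solved at step 4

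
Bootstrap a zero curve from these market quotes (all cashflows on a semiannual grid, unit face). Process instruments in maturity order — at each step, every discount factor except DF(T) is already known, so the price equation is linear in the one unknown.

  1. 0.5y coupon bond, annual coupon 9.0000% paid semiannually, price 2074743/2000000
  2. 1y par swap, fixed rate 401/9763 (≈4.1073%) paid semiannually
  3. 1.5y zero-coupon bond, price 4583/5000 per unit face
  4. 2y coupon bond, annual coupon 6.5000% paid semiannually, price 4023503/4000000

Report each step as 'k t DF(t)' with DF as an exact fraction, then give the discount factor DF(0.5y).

step 1 [0.5y] bond c/2=9/200: DF=(2074743/2000000 − 9/200·(0))/(1+9/200) = 9927/10000 ≈ 0.992700
step 2 [1y] swap r/2=401/19526: DF=(1 − 401/19526·(0.992700))/(1+401/19526) = 9599/10000 ≈ 0.959900
step 3 [1.5y] zero: DF = P = 4583/5000 ≈ 0.916600
step 4 [2y] bond c/2=13/400: DF=(4023503/4000000 − 13/400·(0.992700+0.959900+0.916600))/(1+13/400) = 8839/10000 ≈ 0.883900

1 1/2 9927/10000
2 1 9599/10000
3 3/2 4583/5000
4 2 8839/10000
DF(0.5y) = 9927/10000 ≈ 0.992700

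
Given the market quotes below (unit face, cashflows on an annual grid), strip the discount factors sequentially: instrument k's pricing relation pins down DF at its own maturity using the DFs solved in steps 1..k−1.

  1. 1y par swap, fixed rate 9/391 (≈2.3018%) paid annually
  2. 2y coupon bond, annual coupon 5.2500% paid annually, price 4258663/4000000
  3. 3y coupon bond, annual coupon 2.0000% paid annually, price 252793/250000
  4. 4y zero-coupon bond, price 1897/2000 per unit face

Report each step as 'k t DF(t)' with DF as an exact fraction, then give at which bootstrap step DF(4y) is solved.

1 1 391/400
2 2 2407/2500
3 3 9533/10000
4 4 1897/2000
DF(4y) is solved at step 4

step 1 [1y] swap r/1=9/391: DF=(1 − 9/391·(0))/(1+9/391) = 391/400 ≈ 0.977500
step 2 [2y] bond c/1=21/400: DF=(4258663/4000000 − 21/400·(0.977500))/(1+21/400) = 2407/2500 ≈ 0.962800
step 3 [3y] bond c/1=1/50: DF=(252793/250000 − 1/50·(0.977500+0.962800))/(1+1/50) = 9533/10000 ≈ 0.953300
step 4 [4y] zero: DF = P = 1897/2000 ≈ 0.948500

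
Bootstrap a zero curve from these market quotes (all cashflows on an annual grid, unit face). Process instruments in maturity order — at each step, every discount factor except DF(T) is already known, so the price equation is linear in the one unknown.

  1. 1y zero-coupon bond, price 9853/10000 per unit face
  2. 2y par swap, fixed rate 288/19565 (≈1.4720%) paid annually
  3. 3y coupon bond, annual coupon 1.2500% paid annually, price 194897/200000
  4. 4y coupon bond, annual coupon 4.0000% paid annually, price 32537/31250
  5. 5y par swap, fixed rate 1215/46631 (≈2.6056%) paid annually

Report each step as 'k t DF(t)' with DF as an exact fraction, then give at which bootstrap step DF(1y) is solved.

1 1 9853/10000
2 2 607/625
3 3 9383/10000
4 4 4449/5000
5 5 1757/2000
DF(1y) is solved at step 1

step 1 [1y] zero: DF = P = 9853/10000 ≈ 0.985300
step 2 [2y] swap r/1=288/19565: DF=(1 − 288/19565·(0.985300))/(1+288/19565) = 607/625 ≈ 0.971200
step 3 [3y] bond c/1=1/80: DF=(194897/200000 − 1/80·(0.985300+0.971200))/(1+1/80) = 9383/10000 ≈ 0.938300
step 4 [4y] bond c/1=1/25: DF=(32537/31250 − 1/25·(0.985300+0.971200+0.938300))/(1+1/25) = 4449/5000 ≈ 0.889800
step 5 [5y] swap r/1=1215/46631: DF=(1 − 1215/46631·(0.985300+0.971200+0.938300+0.889800))/(1+1215/46631) = 1757/2000 ≈ 0.878500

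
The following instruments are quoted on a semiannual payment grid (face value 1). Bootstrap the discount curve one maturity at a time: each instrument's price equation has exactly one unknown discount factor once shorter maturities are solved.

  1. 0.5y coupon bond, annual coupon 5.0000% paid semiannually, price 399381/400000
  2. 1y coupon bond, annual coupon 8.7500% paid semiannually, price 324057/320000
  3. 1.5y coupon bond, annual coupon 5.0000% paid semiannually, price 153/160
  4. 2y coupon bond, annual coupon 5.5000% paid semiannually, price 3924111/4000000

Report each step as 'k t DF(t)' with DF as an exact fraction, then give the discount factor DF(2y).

1 1/2 9741/10000
2 1 4647/5000
3 3/2 1773/2000
4 2 8801/10000
DF(2y) = 8801/10000 ≈ 0.880100

step 1 [0.5y] bond c/2=1/40: DF=(399381/400000 − 1/40·(0))/(1+1/40) = 9741/10000 ≈ 0.974100
step 2 [1y] bond c/2=7/160: DF=(324057/320000 − 7/160·(0.974100))/(1+7/160) = 4647/5000 ≈ 0.929400
step 3 [1.5y] bond c/2=1/40: DF=(153/160 − 1/40·(0.974100+0.929400))/(1+1/40) = 1773/2000 ≈ 0.886500
step 4 [2y] bond c/2=11/400: DF=(3924111/4000000 − 11/400·(0.974100+0.929400+0.886500))/(1+11/400) = 8801/10000 ≈ 0.880100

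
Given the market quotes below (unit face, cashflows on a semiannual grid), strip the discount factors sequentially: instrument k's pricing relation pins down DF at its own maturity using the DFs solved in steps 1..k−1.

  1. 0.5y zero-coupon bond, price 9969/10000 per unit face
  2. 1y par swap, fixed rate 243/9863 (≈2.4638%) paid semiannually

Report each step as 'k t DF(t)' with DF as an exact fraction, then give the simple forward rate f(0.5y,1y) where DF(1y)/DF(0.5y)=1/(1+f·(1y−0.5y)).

step 1 [0.5y] zero: DF = P = 9969/10000 ≈ 0.996900
step 2 [1y] swap r/2=243/19726: DF=(1 − 243/19726·(0.996900))/(1+243/19726) = 9757/10000 ≈ 0.975700

1 1/2 9969/10000
2 1 9757/10000
f(0.5y,1y) = ((9969/10000)/(9757/10000) − 1)/(1/2) = 424/9757 ≈ 4.3456%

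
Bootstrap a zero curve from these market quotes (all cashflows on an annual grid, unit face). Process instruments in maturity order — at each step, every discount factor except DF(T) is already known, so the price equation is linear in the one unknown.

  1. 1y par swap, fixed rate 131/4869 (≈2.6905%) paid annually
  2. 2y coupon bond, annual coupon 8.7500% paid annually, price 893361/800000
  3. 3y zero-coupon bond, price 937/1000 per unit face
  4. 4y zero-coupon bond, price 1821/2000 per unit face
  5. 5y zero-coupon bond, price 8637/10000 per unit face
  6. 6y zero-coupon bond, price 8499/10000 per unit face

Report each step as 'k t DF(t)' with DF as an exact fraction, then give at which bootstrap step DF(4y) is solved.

step 1 [1y] swap r/1=131/4869: DF=(1 − 131/4869·(0))/(1+131/4869) = 4869/5000 ≈ 0.973800
step 2 [2y] bond c/1=7/80: DF=(893361/800000 − 7/80·(0.973800))/(1+7/80) = 1897/2000 ≈ 0.948500
step 3 [3y] zero: DF = P = 937/1000 ≈ 0.937000
step 4 [4y] zero: DF = P = 1821/2000 ≈ 0.910500
step 5 [5y] zero: DF = P = 8637/10000 ≈ 0.863700
step 6 [6y] zero: DF = P = 8499/10000 ≈ 0.849900

1 1 4869/5000
2 2 1897/2000
3 3 937/1000
4 4 1821/2000
5 5 8637/10000
6 6 8499/10000
DF(4y) is solved at step 4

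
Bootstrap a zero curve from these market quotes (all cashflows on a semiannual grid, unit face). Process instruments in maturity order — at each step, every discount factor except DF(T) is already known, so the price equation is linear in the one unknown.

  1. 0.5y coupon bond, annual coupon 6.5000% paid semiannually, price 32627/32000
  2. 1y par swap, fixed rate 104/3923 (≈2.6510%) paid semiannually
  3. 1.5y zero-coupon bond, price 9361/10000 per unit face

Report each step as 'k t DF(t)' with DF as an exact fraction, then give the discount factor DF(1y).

step 1 [0.5y] bond c/2=13/400: DF=(32627/32000 − 13/400·(0))/(1+13/400) = 79/80 ≈ 0.987500
step 2 [1y] swap r/2=52/3923: DF=(1 − 52/3923·(0.987500))/(1+52/3923) = 487/500 ≈ 0.974000
step 3 [1.5y] zero: DF = P = 9361/10000 ≈ 0.936100

1 1/2 79/80
2 1 487/500
3 3/2 9361/10000
DF(1y) = 487/500 ≈ 0.974000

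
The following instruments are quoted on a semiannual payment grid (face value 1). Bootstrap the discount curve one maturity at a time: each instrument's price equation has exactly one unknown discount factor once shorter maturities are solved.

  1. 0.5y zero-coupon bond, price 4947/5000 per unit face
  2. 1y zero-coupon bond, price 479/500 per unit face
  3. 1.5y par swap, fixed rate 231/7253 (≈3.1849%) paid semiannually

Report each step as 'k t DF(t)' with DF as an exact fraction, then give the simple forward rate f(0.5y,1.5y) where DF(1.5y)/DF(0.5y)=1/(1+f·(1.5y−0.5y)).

step 1 [0.5y] zero: DF = P = 4947/5000 ≈ 0.989400
step 2 [1y] zero: DF = P = 479/500 ≈ 0.958000
step 3 [1.5y] swap r/2=231/14506: DF=(1 − 231/14506·(0.989400+0.958000))/(1+231/14506) = 4769/5000 ≈ 0.953800

1 1/2 4947/5000
2 1 479/500
3 3/2 4769/5000
f(0.5y,1.5y) = ((4947/5000)/(4769/5000) − 1)/(1) = 178/4769 ≈ 3.7324%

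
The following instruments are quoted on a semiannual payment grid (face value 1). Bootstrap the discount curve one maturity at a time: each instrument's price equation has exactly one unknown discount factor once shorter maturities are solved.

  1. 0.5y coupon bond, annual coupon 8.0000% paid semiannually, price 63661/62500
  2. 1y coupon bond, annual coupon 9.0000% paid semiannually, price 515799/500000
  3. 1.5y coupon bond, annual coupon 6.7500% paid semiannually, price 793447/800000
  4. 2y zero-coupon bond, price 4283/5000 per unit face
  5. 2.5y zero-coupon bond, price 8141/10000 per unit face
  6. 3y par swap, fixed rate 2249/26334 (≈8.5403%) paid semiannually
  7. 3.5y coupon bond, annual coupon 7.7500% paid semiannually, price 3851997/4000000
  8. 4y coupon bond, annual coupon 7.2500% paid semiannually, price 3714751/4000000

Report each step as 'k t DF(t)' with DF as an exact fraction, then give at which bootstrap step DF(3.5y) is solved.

step 1 [0.5y] bond c/2=1/25: DF=(63661/62500 − 1/25·(0))/(1+1/25) = 4897/5000 ≈ 0.979400
step 2 [1y] bond c/2=9/200: DF=(515799/500000 − 9/200·(0.979400))/(1+9/200) = 189/200 ≈ 0.945000
step 3 [1.5y] bond c/2=27/800: DF=(793447/800000 − 27/800·(0.979400+0.945000))/(1+27/800) = 4483/5000 ≈ 0.896600
step 4 [2y] zero: DF = P = 4283/5000 ≈ 0.856600
step 5 [2.5y] zero: DF = P = 8141/10000 ≈ 0.814100
step 6 [3y] swap r/2=2249/52668: DF=(1 − 2249/52668·(0.979400+0.945000+0.896600+0.856600+0.814100))/(1+2249/52668) = 7751/10000 ≈ 0.775100
step 7 [3.5y] bond c/2=31/800: DF=(3851997/4000000 − 31/800·(0.979400+0.945000+0.896600+0.856600+0.814100+0.775100))/(1+31/800) = 3653/5000 ≈ 0.730600
step 8 [4y] bond c/2=29/800: DF=(3714751/4000000 − 29/800·(0.979400+0.945000+0.896600+0.856600+0.814100+0.775100+0.730600))/(1+29/800) = 429/625 ≈ 0.686400

1 1/2 4897/5000
2 1 189/200
3 3/2 4483/5000
4 2 4283/5000
5 5/2 8141/10000
6 3 7751/10000
7 7/2 3653/5000
8 4 429/625
DF(3.5y) is solved at step 7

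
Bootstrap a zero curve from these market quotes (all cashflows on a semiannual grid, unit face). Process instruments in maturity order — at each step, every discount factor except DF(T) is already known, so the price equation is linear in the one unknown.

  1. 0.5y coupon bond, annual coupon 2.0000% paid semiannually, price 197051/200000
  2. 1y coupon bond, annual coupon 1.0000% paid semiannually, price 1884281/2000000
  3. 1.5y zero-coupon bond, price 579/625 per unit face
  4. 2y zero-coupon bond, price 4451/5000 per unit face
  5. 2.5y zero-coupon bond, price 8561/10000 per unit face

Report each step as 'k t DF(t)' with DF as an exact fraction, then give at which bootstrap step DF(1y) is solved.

1 1/2 1951/2000
2 1 4663/5000
3 3/2 579/625
4 2 4451/5000
5 5/2 8561/10000
DF(1y) is solved at step 2

step 1 [0.5y] bond c/2=1/100: DF=(197051/200000 − 1/100·(0))/(1+1/100) = 1951/2000 ≈ 0.975500
step 2 [1y] bond c/2=1/200: DF=(1884281/2000000 − 1/200·(0.975500))/(1+1/200) = 4663/5000 ≈ 0.932600
step 3 [1.5y] zero: DF = P = 579/625 ≈ 0.926400
step 4 [2y] zero: DF = P = 4451/5000 ≈ 0.890200
step 5 [2.5y] zero: DF = P = 8561/10000 ≈ 0.856100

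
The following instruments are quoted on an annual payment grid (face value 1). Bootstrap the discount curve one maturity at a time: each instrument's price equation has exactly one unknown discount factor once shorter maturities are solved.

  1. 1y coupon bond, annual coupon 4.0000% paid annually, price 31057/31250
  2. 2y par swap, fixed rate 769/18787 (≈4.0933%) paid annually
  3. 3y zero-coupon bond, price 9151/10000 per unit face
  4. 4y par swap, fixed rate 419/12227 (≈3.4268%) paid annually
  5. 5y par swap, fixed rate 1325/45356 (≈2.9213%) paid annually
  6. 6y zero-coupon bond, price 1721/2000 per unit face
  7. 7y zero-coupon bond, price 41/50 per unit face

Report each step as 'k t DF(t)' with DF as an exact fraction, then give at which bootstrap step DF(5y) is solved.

1 1 2389/2500
2 2 9231/10000
3 3 9151/10000
4 4 8743/10000
5 5 347/400
6 6 1721/2000
7 7 41/50
DF(5y) is solved at step 5

step 1 [1y] bond c/1=1/25: DF=(31057/31250 − 1/25·(0))/(1+1/25) = 2389/2500 ≈ 0.955600
step 2 [2y] swap r/1=769/18787: DF=(1 − 769/18787·(0.955600))/(1+769/18787) = 9231/10000 ≈ 0.923100
step 3 [3y] zero: DF = P = 9151/10000 ≈ 0.915100
step 4 [4y] swap r/1=419/12227: DF=(1 − 419/12227·(0.955600+0.923100+0.915100))/(1+419/12227) = 8743/10000 ≈ 0.874300
step 5 [5y] swap r/1=1325/45356: DF=(1 − 1325/45356·(0.955600+0.923100+0.915100+0.874300))/(1+1325/45356) = 347/400 ≈ 0.867500
step 6 [6y] zero: DF = P = 1721/2000 ≈ 0.860500
step 7 [7y] zero: DF = P = 41/50 ≈ 0.820000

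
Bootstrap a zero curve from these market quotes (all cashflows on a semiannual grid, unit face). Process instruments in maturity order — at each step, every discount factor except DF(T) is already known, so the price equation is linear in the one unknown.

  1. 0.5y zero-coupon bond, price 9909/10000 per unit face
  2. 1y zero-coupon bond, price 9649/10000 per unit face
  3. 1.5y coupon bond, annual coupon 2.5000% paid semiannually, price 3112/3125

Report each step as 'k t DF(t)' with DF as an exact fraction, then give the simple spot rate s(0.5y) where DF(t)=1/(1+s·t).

1 1/2 9909/10000
2 1 9649/10000
3 3/2 4797/5000
s(0.5y) = (1/(9909/10000) − 1)/(1/2) = 182/9909 ≈ 1.8367%

step 1 [0.5y] zero: DF = P = 9909/10000 ≈ 0.990900
step 2 [1y] zero: DF = P = 9649/10000 ≈ 0.964900
step 3 [1.5y] bond c/2=1/80: DF=(3112/3125 − 1/80·(0.990900+0.964900))/(1+1/80) = 4797/5000 ≈ 0.959400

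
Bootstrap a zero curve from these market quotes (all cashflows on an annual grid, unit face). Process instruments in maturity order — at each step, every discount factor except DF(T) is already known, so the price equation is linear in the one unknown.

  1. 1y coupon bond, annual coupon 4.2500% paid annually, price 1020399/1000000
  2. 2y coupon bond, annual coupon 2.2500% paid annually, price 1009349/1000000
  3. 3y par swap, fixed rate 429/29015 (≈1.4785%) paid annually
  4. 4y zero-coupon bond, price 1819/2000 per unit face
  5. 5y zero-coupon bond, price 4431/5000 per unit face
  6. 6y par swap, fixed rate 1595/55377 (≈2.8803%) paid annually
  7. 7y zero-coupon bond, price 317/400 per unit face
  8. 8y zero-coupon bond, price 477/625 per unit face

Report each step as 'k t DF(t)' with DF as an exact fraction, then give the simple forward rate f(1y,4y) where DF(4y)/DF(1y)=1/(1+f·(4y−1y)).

1 1 2447/2500
2 2 1207/1250
3 3 9571/10000
4 4 1819/2000
5 5 4431/5000
6 6 1681/2000
7 7 317/400
8 8 477/625
f(1y,4y) = ((2447/2500)/(1819/2000) − 1)/(3) = 231/9095 ≈ 2.5399%

step 1 [1y] bond c/1=17/400: DF=(1020399/1000000 − 17/400·(0))/(1+17/400) = 2447/2500 ≈ 0.978800
step 2 [2y] bond c/1=9/400: DF=(1009349/1000000 − 9/400·(0.978800))/(1+9/400) = 1207/1250 ≈ 0.965600
step 3 [3y] swap r/1=429/29015: DF=(1 − 429/29015·(0.978800+0.965600))/(1+429/29015) = 9571/10000 ≈ 0.957100
step 4 [4y] zero: DF = P = 1819/2000 ≈ 0.909500
step 5 [5y] zero: DF = P = 4431/5000 ≈ 0.886200
step 6 [6y] swap r/1=1595/55377: DF=(1 − 1595/55377·(0.978800+0.965600+0.957100+0.909500+0.886200))/(1+1595/55377) = 1681/2000 ≈ 0.840500
step 7 [7y] zero: DF = P = 317/400 ≈ 0.792500
step 8 [8y] zero: DF = P = 477/625 ≈ 0.763200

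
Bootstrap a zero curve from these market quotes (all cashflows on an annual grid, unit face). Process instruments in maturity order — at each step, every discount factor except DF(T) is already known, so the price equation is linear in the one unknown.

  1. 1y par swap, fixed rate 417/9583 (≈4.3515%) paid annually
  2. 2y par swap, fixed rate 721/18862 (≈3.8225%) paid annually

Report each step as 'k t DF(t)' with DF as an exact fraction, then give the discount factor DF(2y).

1 1 9583/10000
2 2 9279/10000
DF(2y) = 9279/10000 ≈ 0.927900

step 1 [1y] swap r/1=417/9583: DF=(1 − 417/9583·(0))/(1+417/9583) = 9583/10000 ≈ 0.958300
step 2 [2y] swap r/1=721/18862: DF=(1 − 721/18862·(0.958300))/(1+721/18862) = 9279/10000 ≈ 0.927900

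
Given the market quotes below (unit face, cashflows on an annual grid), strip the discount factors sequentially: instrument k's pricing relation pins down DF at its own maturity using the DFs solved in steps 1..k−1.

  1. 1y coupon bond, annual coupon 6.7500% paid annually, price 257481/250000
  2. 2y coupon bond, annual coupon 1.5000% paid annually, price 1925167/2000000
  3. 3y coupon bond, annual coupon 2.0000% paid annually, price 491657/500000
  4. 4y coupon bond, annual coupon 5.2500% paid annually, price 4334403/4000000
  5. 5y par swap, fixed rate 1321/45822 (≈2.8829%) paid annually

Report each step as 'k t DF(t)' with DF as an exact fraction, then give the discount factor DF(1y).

1 1 603/625
2 2 9341/10000
3 3 2317/2500
4 4 4443/5000
5 5 8679/10000
DF(1y) = 603/625 ≈ 0.964800

step 1 [1y] bond c/1=27/400: DF=(257481/250000 − 27/400·(0))/(1+27/400) = 603/625 ≈ 0.964800
step 2 [2y] bond c/1=3/200: DF=(1925167/2000000 − 3/200·(0.964800))/(1+3/200) = 9341/10000 ≈ 0.934100
step 3 [3y] bond c/1=1/50: DF=(491657/500000 − 1/50·(0.964800+0.934100))/(1+1/50) = 2317/2500 ≈ 0.926800
step 4 [4y] bond c/1=21/400: DF=(4334403/4000000 − 21/400·(0.964800+0.934100+0.926800))/(1+21/400) = 4443/5000 ≈ 0.888600
step 5 [5y] swap r/1=1321/45822: DF=(1 − 1321/45822·(0.964800+0.934100+0.926800+0.888600))/(1+1321/45822) = 8679/10000 ≈ 0.867900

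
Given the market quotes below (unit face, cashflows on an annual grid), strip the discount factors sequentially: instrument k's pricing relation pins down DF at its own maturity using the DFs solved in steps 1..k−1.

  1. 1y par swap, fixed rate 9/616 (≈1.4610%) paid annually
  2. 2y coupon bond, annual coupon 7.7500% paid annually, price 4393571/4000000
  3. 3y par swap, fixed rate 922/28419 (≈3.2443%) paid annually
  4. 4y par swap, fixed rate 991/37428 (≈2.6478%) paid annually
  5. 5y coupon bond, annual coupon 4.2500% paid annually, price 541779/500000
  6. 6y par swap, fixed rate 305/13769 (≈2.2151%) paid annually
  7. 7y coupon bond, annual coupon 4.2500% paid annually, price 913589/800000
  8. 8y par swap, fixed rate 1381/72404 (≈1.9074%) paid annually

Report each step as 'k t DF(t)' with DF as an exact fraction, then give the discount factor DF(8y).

1 1 616/625
2 2 1897/2000
3 3 4539/5000
4 4 9009/10000
5 5 2217/2500
6 6 439/500
7 7 8709/10000
8 8 8619/10000
DF(8y) = 8619/10000 ≈ 0.861900

step 1 [1y] swap r/1=9/616: DF=(1 − 9/616·(0))/(1+9/616) = 616/625 ≈ 0.985600
step 2 [2y] bond c/1=31/400: DF=(4393571/4000000 − 31/400·(0.985600))/(1+31/400) = 1897/2000 ≈ 0.948500
step 3 [3y] swap r/1=922/28419: DF=(1 − 922/28419·(0.985600+0.948500))/(1+922/28419) = 4539/5000 ≈ 0.907800
step 4 [4y] swap r/1=991/37428: DF=(1 − 991/37428·(0.985600+0.948500+0.907800))/(1+991/37428) = 9009/10000 ≈ 0.900900
step 5 [5y] bond c/1=17/400: DF=(541779/500000 − 17/400·(0.985600+0.948500+0.907800+0.900900))/(1+17/400) = 2217/2500 ≈ 0.886800
step 6 [6y] swap r/1=305/13769: DF=(1 − 305/13769·(0.985600+0.948500+0.907800+0.900900+0.886800))/(1+305/13769) = 439/500 ≈ 0.878000
step 7 [7y] bond c/1=17/400: DF=(913589/800000 − 17/400·(0.985600+0.948500+0.907800+0.900900+0.886800+0.878000))/(1+17/400) = 8709/10000 ≈ 0.870900
step 8 [8y] swap r/1=1381/72404: DF=(1 − 1381/72404·(0.985600+0.948500+0.907800+0.900900+0.886800+0.878000+0.870900))/(1+1381/72404) = 8619/10000 ≈ 0.861900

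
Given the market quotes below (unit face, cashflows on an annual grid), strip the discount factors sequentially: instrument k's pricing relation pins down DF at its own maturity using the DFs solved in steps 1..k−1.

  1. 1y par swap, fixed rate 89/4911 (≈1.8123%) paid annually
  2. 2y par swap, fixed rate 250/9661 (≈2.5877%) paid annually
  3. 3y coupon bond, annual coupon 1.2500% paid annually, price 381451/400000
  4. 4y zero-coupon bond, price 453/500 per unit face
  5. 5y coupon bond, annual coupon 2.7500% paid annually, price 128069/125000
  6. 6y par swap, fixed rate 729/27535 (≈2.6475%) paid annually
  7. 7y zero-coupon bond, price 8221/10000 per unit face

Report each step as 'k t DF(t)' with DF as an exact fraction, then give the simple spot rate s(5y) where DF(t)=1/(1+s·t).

step 1 [1y] swap r/1=89/4911: DF=(1 − 89/4911·(0))/(1+89/4911) = 4911/5000 ≈ 0.982200
step 2 [2y] swap r/1=250/9661: DF=(1 − 250/9661·(0.982200))/(1+250/9661) = 19/20 ≈ 0.950000
step 3 [3y] bond c/1=1/80: DF=(381451/400000 − 1/80·(0.982200+0.950000))/(1+1/80) = 459/500 ≈ 0.918000
step 4 [4y] zero: DF = P = 453/500 ≈ 0.906000
step 5 [5y] bond c/1=11/400: DF=(128069/125000 − 11/400·(0.982200+0.950000+0.918000+0.906000))/(1+11/400) = 4483/5000 ≈ 0.896600
step 6 [6y] swap r/1=729/27535: DF=(1 − 729/27535·(0.982200+0.950000+0.918000+0.906000+0.896600))/(1+729/27535) = 4271/5000 ≈ 0.854200
step 7 [7y] zero: DF = P = 8221/10000 ≈ 0.822100

1 1 4911/5000
2 2 19/20
3 3 459/500
4 4 453/500
5 5 4483/5000
6 6 4271/5000
7 7 8221/10000
s(5y) = (1/(4483/5000) − 1)/(5) = 517/22415 ≈ 2.3065%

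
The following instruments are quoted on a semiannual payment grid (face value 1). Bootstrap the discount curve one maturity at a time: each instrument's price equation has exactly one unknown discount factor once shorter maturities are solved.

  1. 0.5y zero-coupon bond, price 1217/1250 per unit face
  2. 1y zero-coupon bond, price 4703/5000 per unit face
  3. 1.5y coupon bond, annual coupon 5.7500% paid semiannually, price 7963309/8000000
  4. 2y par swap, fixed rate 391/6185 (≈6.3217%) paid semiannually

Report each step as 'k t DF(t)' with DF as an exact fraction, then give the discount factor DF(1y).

step 1 [0.5y] zero: DF = P = 1217/1250 ≈ 0.973600
step 2 [1y] zero: DF = P = 4703/5000 ≈ 0.940600
step 3 [1.5y] bond c/2=23/800: DF=(7963309/8000000 − 23/800·(0.973600+0.940600))/(1+23/800) = 9141/10000 ≈ 0.914100
step 4 [2y] swap r/2=391/12370: DF=(1 − 391/12370·(0.973600+0.940600+0.914100))/(1+391/12370) = 8827/10000 ≈ 0.882700

1 1/2 1217/1250
2 1 4703/5000
3 3/2 9141/10000
4 2 8827/10000
DF(1y) = 4703/5000 ≈ 0.940600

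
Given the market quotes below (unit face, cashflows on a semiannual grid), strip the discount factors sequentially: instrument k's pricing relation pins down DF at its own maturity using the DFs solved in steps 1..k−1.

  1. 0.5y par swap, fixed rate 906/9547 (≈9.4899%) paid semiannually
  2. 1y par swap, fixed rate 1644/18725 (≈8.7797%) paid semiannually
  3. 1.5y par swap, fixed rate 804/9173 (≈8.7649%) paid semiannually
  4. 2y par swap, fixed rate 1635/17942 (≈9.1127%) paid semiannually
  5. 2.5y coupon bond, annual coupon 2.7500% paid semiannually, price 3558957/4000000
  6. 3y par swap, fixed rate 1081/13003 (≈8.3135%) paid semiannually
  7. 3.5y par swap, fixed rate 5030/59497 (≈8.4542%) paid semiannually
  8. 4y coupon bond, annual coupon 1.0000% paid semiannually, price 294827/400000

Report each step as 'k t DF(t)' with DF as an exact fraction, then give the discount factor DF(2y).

step 1 [0.5y] swap r/2=453/9547: DF=(1 − 453/9547·(0))/(1+453/9547) = 9547/10000 ≈ 0.954700
step 2 [1y] swap r/2=822/18725: DF=(1 − 822/18725·(0.954700))/(1+822/18725) = 4589/5000 ≈ 0.917800
step 3 [1.5y] swap r/2=402/9173: DF=(1 − 402/9173·(0.954700+0.917800))/(1+402/9173) = 4397/5000 ≈ 0.879400
step 4 [2y] swap r/2=1635/35884: DF=(1 − 1635/35884·(0.954700+0.917800+0.879400))/(1+1635/35884) = 1673/2000 ≈ 0.836500
step 5 [2.5y] bond c/2=11/800: DF=(3558957/4000000 − 11/800·(0.954700+0.917800+0.879400+0.836500))/(1+11/800) = 829/1000 ≈ 0.829000
step 6 [3y] swap r/2=1081/26006: DF=(1 − 1081/26006·(0.954700+0.917800+0.879400+0.836500+0.829000))/(1+1081/26006) = 3919/5000 ≈ 0.783800
step 7 [3.5y] swap r/2=2515/59497: DF=(1 − 2515/59497·(0.954700+0.917800+0.879400+0.836500+0.829000+0.783800))/(1+2515/59497) = 1497/2000 ≈ 0.748500
step 8 [4y] bond c/2=1/200: DF=(294827/400000 − 1/200·(0.954700+0.917800+0.879400+0.836500+0.829000+0.783800+0.748500))/(1+1/200) = 3519/5000 ≈ 0.703800

1 1/2 9547/10000
2 1 4589/5000
3 3/2 4397/5000
4 2 1673/2000
5 5/2 829/1000
6 3 3919/5000
7 7/2 1497/2000
8 4 3519/5000
DF(2y) = 1673/2000 ≈ 0.836500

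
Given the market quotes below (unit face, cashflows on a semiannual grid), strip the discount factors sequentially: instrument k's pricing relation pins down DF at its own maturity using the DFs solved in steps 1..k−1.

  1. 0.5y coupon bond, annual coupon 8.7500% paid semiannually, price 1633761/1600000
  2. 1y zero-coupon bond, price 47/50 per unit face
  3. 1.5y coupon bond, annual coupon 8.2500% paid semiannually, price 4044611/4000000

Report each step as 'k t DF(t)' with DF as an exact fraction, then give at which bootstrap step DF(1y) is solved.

1 1/2 9783/10000
2 1 47/50
3 3/2 8951/10000
DF(1y) is solved at step 2

step 1 [0.5y] bond c/2=7/160: DF=(1633761/1600000 − 7/160·(0))/(1+7/160) = 9783/10000 ≈ 0.978300
step 2 [1y] zero: DF = P = 47/50 ≈ 0.940000
step 3 [1.5y] bond c/2=33/800: DF=(4044611/4000000 − 33/800·(0.978300+0.940000))/(1+33/800) = 8951/10000 ≈ 0.895100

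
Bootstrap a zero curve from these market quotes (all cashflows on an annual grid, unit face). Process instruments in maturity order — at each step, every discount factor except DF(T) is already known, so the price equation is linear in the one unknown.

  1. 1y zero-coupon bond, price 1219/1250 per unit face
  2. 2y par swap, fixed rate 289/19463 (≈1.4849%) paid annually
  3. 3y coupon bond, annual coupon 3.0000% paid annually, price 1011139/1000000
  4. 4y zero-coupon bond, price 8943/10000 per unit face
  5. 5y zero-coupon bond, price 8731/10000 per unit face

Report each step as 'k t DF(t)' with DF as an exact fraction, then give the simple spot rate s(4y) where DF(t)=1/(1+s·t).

1 1 1219/1250
2 2 9711/10000
3 3 37/40
4 4 8943/10000
5 5 8731/10000
s(4y) = (1/(8943/10000) − 1)/(4) = 1057/35772 ≈ 2.9548%

step 1 [1y] zero: DF = P = 1219/1250 ≈ 0.975200
step 2 [2y] swap r/1=289/19463: DF=(1 − 289/19463·(0.975200))/(1+289/19463) = 9711/10000 ≈ 0.971100
step 3 [3y] bond c/1=3/100: DF=(1011139/1000000 − 3/100·(0.975200+0.971100))/(1+3/100) = 37/40 ≈ 0.925000
step 4 [4y] zero: DF = P = 8943/10000 ≈ 0.894300
step 5 [5y] zero: DF = P = 8731/10000 ≈ 0.873100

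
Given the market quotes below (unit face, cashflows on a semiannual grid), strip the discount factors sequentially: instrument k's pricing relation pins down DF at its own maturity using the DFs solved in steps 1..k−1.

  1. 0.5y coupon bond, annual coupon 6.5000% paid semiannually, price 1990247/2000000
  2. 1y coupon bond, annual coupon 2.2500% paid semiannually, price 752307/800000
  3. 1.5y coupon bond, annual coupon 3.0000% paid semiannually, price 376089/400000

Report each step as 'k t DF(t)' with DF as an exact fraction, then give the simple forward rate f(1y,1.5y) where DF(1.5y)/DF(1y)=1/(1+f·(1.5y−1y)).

1 1/2 4819/5000
2 1 1149/1250
3 3/2 1797/2000
f(1y,1.5y) = ((1149/1250)/(1797/2000) − 1)/(1/2) = 138/2995 ≈ 4.6077%

step 1 [0.5y] bond c/2=13/400: DF=(1990247/2000000 − 13/400·(0))/(1+13/400) = 4819/5000 ≈ 0.963800
step 2 [1y] bond c/2=9/800: DF=(752307/800000 − 9/800·(0.963800))/(1+9/800) = 1149/1250 ≈ 0.919200
step 3 [1.5y] bond c/2=3/200: DF=(376089/400000 − 3/200·(0.963800+0.919200))/(1+3/200) = 1797/2000 ≈ 0.898500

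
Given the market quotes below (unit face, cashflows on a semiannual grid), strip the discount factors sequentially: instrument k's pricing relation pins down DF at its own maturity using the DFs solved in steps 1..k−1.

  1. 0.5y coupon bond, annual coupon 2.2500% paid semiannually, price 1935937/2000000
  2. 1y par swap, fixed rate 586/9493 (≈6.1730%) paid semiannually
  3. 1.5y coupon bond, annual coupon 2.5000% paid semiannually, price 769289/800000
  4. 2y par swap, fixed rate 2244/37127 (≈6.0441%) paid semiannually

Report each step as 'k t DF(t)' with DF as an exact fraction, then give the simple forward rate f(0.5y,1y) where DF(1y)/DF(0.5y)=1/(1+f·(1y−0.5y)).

1 1/2 2393/2500
2 1 4707/5000
3 3/2 9263/10000
4 2 4439/5000
f(0.5y,1y) = ((2393/2500)/(4707/5000) − 1)/(1/2) = 158/4707 ≈ 3.3567%

step 1 [0.5y] bond c/2=9/800: DF=(1935937/2000000 − 9/800·(0))/(1+9/800) = 2393/2500 ≈ 0.957200
step 2 [1y] swap r/2=293/9493: DF=(1 − 293/9493·(0.957200))/(1+293/9493) = 4707/5000 ≈ 0.941400
step 3 [1.5y] bond c/2=1/80: DF=(769289/800000 − 1/80·(0.957200+0.941400))/(1+1/80) = 9263/10000 ≈ 0.926300
step 4 [2y] swap r/2=1122/37127: DF=(1 − 1122/37127·(0.957200+0.941400+0.926300))/(1+1122/37127) = 4439/5000 ≈ 0.887800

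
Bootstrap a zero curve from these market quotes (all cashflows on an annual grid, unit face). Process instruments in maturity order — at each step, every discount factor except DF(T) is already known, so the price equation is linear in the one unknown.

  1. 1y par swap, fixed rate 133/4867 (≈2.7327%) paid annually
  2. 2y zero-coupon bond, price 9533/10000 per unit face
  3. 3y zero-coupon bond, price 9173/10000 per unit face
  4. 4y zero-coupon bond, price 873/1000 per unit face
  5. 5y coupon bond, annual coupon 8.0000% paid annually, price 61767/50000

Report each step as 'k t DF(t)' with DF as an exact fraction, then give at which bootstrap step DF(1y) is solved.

step 1 [1y] swap r/1=133/4867: DF=(1 − 133/4867·(0))/(1+133/4867) = 4867/5000 ≈ 0.973400
step 2 [2y] zero: DF = P = 9533/10000 ≈ 0.953300
step 3 [3y] zero: DF = P = 9173/10000 ≈ 0.917300
step 4 [4y] zero: DF = P = 873/1000 ≈ 0.873000
step 5 [5y] bond c/1=2/25: DF=(61767/50000 − 2/25·(0.973400+0.953300+0.917300+0.873000))/(1+2/25) = 1737/2000 ≈ 0.868500

1 1 4867/5000
2 2 9533/10000
3 3 9173/10000
4 4 873/1000
5 5 1737/2000
DF(1y) is solved at step 1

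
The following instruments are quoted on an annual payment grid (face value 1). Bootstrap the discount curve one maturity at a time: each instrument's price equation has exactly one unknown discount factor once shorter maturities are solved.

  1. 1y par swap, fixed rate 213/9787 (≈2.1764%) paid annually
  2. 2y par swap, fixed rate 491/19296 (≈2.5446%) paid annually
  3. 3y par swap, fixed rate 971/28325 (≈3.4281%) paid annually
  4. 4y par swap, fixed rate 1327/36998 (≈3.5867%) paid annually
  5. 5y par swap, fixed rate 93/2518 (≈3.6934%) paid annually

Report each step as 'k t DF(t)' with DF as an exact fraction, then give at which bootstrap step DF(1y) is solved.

1 1 9787/10000
2 2 9509/10000
3 3 9029/10000
4 4 8673/10000
5 5 4163/5000
DF(1y) is solved at step 1

step 1 [1y] swap r/1=213/9787: DF=(1 − 213/9787·(0))/(1+213/9787) = 9787/10000 ≈ 0.978700
step 2 [2y] swap r/1=491/19296: DF=(1 − 491/19296·(0.978700))/(1+491/19296) = 9509/10000 ≈ 0.950900
step 3 [3y] swap r/1=971/28325: DF=(1 − 971/28325·(0.978700+0.950900))/(1+971/28325) = 9029/10000 ≈ 0.902900
step 4 [4y] swap r/1=1327/36998: DF=(1 − 1327/36998·(0.978700+0.950900+0.902900))/(1+1327/36998) = 8673/10000 ≈ 0.867300
step 5 [5y] swap r/1=93/2518: DF=(1 − 93/2518·(0.978700+0.950900+0.902900+0.867300))/(1+93/2518) = 4163/5000 ≈ 0.832600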